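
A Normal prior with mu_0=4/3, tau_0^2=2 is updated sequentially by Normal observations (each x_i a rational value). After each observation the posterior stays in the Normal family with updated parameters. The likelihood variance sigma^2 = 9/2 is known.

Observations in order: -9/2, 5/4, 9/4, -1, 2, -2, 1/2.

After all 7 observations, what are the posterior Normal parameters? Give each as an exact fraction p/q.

mu_0=6/37, tau_0^2=18/37

obs 1: x=-9/2 → posterior Normal(-6/13, 18/13)
obs 2: x=5/4 → posterior Normal(-1/17, 18/17)
obs 3: x=9/4 → posterior Normal(8/21, 6/7)
obs 4: x=-1 → posterior Normal(4/25, 18/25)
obs 5: x=2 → posterior Normal(12/29, 18/29)
obs 6: x=-2 → posterior Normal(4/33, 6/11)
obs 7: x=1/2 → posterior Normal(6/37, 18/37)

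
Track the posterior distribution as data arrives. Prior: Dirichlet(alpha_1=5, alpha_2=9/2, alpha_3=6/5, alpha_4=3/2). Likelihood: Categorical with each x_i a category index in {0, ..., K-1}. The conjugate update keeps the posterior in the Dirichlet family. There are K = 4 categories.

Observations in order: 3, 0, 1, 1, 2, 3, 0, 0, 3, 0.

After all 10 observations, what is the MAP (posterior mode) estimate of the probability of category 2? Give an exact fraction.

6/91

obs 1: x=3 → posterior Dirichlet(5, 9/2, 6/5, 5/2)
obs 2: x=0 → posterior Dirichlet(6, 9/2, 6/5, 5/2)
obs 3: x=1 → posterior Dirichlet(6, 11/2, 6/5, 5/2)
obs 4: x=1 → posterior Dirichlet(6, 13/2, 6/5, 5/2)
obs 5: x=2 → posterior Dirichlet(6, 13/2, 11/5, 5/2)
obs 6: x=3 → posterior Dirichlet(6, 13/2, 11/5, 7/2)
obs 7: x=0 → posterior Dirichlet(7, 13/2, 11/5, 7/2)
obs 8: x=0 → posterior Dirichlet(8, 13/2, 11/5, 7/2)
obs 9: x=3 → posterior Dirichlet(8, 13/2, 11/5, 9/2)
obs 10: x=0 → posterior Dirichlet(9, 13/2, 11/5, 9/2)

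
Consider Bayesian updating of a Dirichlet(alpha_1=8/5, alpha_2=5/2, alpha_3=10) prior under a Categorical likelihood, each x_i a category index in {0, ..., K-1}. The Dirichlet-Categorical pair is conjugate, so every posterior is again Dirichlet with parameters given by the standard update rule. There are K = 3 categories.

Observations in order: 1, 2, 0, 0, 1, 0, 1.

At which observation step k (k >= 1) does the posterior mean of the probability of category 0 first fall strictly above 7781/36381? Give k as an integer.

k = 6

obs 1: x=1 → posterior Dirichlet(8/5, 7/2, 10)
obs 2: x=2 → posterior Dirichlet(8/5, 7/2, 11)
obs 3: x=0 → posterior Dirichlet(13/5, 7/2, 11)
obs 4: x=0 → posterior Dirichlet(18/5, 7/2, 11)
obs 5: x=1 → posterior Dirichlet(18/5, 9/2, 11)
obs 6: x=0 → posterior Dirichlet(23/5, 9/2, 11)
obs 7: x=1 → posterior Dirichlet(23/5, 11/2, 11)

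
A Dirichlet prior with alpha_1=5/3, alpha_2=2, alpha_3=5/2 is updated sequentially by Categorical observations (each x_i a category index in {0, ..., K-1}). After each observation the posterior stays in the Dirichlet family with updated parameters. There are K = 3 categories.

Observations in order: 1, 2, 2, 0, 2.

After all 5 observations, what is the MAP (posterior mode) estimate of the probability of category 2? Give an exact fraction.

obs 1: x=1 → posterior Dirichlet(5/3, 3, 5/2)
obs 2: x=2 → posterior Dirichlet(5/3, 3, 7/2)
obs 3: x=2 → posterior Dirichlet(5/3, 3, 9/2)
obs 4: x=0 → posterior Dirichlet(8/3, 3, 9/2)
obs 5: x=2 → posterior Dirichlet(8/3, 3, 11/2)

27/49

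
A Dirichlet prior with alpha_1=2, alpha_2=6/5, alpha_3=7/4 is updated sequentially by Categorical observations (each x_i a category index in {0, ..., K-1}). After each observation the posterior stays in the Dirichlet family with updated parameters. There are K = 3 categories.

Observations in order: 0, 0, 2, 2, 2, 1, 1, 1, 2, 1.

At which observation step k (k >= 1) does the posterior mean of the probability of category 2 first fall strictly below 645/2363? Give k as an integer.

obs 1: x=0 → posterior Dirichlet(3, 6/5, 7/4)
obs 2: x=0 → posterior Dirichlet(4, 6/5, 7/4)
obs 3: x=2 → posterior Dirichlet(4, 6/5, 11/4)
obs 4: x=2 → posterior Dirichlet(4, 6/5, 15/4)
obs 5: x=2 → posterior Dirichlet(4, 6/5, 19/4)
obs 6: x=1 → posterior Dirichlet(4, 11/5, 19/4)
obs 7: x=1 → posterior Dirichlet(4, 16/5, 19/4)
obs 8: x=1 → posterior Dirichlet(4, 21/5, 19/4)
obs 9: x=2 → posterior Dirichlet(4, 21/5, 23/4)
obs 10: x=1 → posterior Dirichlet(4, 26/5, 23/4)

k = 2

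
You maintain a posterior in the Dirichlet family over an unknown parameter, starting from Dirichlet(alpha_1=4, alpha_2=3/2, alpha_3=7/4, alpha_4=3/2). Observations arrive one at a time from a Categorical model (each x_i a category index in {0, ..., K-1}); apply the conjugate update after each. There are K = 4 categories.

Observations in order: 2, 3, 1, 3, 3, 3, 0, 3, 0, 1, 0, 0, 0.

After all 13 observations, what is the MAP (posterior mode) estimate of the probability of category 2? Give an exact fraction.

obs 1: x=2 → posterior Dirichlet(4, 3/2, 11/4, 3/2)
obs 2: x=3 → posterior Dirichlet(4, 3/2, 11/4, 5/2)
obs 3: x=1 → posterior Dirichlet(4, 5/2, 11/4, 5/2)
obs 4: x=3 → posterior Dirichlet(4, 5/2, 11/4, 7/2)
obs 5: x=3 → posterior Dirichlet(4, 5/2, 11/4, 9/2)
obs 6: x=3 → posterior Dirichlet(4, 5/2, 11/4, 11/2)
obs 7: x=0 → posterior Dirichlet(5, 5/2, 11/4, 11/2)
obs 8: x=3 → posterior Dirichlet(5, 5/2, 11/4, 13/2)
obs 9: x=0 → posterior Dirichlet(6, 5/2, 11/4, 13/2)
obs 10: x=1 → posterior Dirichlet(6, 7/2, 11/4, 13/2)
obs 11: x=0 → posterior Dirichlet(7, 7/2, 11/4, 13/2)
obs 12: x=0 → posterior Dirichlet(8, 7/2, 11/4, 13/2)
obs 13: x=0 → posterior Dirichlet(9, 7/2, 11/4, 13/2)

7/71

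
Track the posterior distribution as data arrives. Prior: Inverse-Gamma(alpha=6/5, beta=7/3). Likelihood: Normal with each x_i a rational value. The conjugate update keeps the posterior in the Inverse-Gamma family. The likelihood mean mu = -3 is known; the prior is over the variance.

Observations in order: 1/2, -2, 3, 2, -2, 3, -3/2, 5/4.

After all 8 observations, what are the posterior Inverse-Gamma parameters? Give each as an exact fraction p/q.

obs 1: x=1/2 → posterior Inverse-Gamma(17/10, 203/24)
obs 2: x=-2 → posterior Inverse-Gamma(11/5, 215/24)
obs 3: x=3 → posterior Inverse-Gamma(27/10, 647/24)
obs 4: x=2 → posterior Inverse-Gamma(16/5, 947/24)
obs 5: x=-2 → posterior Inverse-Gamma(37/10, 959/24)
obs 6: x=3 → posterior Inverse-Gamma(21/5, 1391/24)
obs 7: x=-3/2 → posterior Inverse-Gamma(47/10, 709/12)
obs 8: x=5/4 → posterior Inverse-Gamma(26/5, 6539/96)

alpha=26/5, beta=6539/96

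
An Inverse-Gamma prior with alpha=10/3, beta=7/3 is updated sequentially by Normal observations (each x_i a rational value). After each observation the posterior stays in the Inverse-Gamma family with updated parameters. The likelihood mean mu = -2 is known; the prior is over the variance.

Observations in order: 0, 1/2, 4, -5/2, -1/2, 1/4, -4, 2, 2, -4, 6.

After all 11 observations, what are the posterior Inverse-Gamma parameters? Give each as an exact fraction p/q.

alpha=53/6, beta=7799/96

obs 1: x=0 → posterior Inverse-Gamma(23/6, 13/3)
obs 2: x=1/2 → posterior Inverse-Gamma(13/3, 179/24)
obs 3: x=4 → posterior Inverse-Gamma(29/6, 611/24)
obs 4: x=-5/2 → posterior Inverse-Gamma(16/3, 307/12)
obs 5: x=-1/2 → posterior Inverse-Gamma(35/6, 641/24)
obs 6: x=1/4 → posterior Inverse-Gamma(19/3, 2807/96)
obs 7: x=-4 → posterior Inverse-Gamma(41/6, 2999/96)
obs 8: x=2 → posterior Inverse-Gamma(22/3, 3767/96)
obs 9: x=2 → posterior Inverse-Gamma(47/6, 4535/96)
obs 10: x=-4 → posterior Inverse-Gamma(25/3, 4727/96)
obs 11: x=6 → posterior Inverse-Gamma(53/6, 7799/96)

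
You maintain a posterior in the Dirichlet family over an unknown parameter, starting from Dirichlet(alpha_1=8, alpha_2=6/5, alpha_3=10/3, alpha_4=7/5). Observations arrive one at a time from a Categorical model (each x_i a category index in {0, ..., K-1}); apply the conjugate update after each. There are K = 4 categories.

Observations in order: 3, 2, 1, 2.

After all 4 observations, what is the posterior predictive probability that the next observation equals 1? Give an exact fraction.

33/269

obs 1: x=3 → posterior Dirichlet(8, 6/5, 10/3, 12/5)
obs 2: x=2 → posterior Dirichlet(8, 6/5, 13/3, 12/5)
obs 3: x=1 → posterior Dirichlet(8, 11/5, 13/3, 12/5)
obs 4: x=2 → posterior Dirichlet(8, 11/5, 16/3, 12/5)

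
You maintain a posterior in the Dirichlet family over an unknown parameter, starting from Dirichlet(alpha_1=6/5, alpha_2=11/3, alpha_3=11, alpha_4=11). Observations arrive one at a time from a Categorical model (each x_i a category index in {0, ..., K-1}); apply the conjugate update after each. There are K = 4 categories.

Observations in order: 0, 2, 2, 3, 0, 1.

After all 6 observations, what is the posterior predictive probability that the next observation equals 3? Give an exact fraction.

obs 1: x=0 → posterior Dirichlet(11/5, 11/3, 11, 11)
obs 2: x=2 → posterior Dirichlet(11/5, 11/3, 12, 11)
obs 3: x=2 → posterior Dirichlet(11/5, 11/3, 13, 11)
obs 4: x=3 → posterior Dirichlet(11/5, 11/3, 13, 12)
obs 5: x=0 → posterior Dirichlet(16/5, 11/3, 13, 12)
obs 6: x=1 → posterior Dirichlet(16/5, 14/3, 13, 12)

180/493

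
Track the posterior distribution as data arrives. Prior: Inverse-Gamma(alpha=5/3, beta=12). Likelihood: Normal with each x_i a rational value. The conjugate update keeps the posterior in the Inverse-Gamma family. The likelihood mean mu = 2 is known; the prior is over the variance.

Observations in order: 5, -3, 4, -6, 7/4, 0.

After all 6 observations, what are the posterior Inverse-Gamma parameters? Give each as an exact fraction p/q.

obs 1: x=5 → posterior Inverse-Gamma(13/6, 33/2)
obs 2: x=-3 → posterior Inverse-Gamma(8/3, 29)
obs 3: x=4 → posterior Inverse-Gamma(19/6, 31)
obs 4: x=-6 → posterior Inverse-Gamma(11/3, 63)
obs 5: x=7/4 → posterior Inverse-Gamma(25/6, 2017/32)
obs 6: x=0 → posterior Inverse-Gamma(14/3, 2081/32)

alpha=14/3, beta=2081/32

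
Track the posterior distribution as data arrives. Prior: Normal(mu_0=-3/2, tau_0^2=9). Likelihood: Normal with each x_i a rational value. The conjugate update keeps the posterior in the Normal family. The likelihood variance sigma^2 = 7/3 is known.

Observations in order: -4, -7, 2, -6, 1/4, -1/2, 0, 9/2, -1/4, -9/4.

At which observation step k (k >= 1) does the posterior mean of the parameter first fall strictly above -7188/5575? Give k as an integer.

k = 9

obs 1: x=-4 → posterior Normal(-237/68, 63/34)
obs 2: x=-7 → posterior Normal(-615/122, 63/61)
obs 3: x=2 → posterior Normal(-507/176, 63/88)
obs 4: x=-6 → posterior Normal(-831/230, 63/115)
obs 5: x=1/4 → posterior Normal(-1635/568, 63/142)
obs 6: x=-1/2 → posterior Normal(-1689/676, 63/169)
obs 7: x=0 → posterior Normal(-1689/784, 9/28)
obs 8: x=9/2 → posterior Normal(-1203/892, 63/223)
obs 9: x=-1/4 → posterior Normal(-123/100, 63/250)
obs 10: x=-9/4 → posterior Normal(-1473/1108, 63/277)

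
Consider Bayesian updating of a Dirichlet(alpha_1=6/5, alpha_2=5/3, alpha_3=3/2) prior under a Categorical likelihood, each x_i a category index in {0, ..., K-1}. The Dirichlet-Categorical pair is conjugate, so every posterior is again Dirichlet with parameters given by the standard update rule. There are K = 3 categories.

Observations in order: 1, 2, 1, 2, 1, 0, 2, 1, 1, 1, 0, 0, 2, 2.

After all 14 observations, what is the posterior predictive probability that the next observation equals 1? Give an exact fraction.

230/551

obs 1: x=1 → posterior Dirichlet(6/5, 8/3, 3/2)
obs 2: x=2 → posterior Dirichlet(6/5, 8/3, 5/2)
obs 3: x=1 → posterior Dirichlet(6/5, 11/3, 5/2)
obs 4: x=2 → posterior Dirichlet(6/5, 11/3, 7/2)
obs 5: x=1 → posterior Dirichlet(6/5, 14/3, 7/2)
obs 6: x=0 → posterior Dirichlet(11/5, 14/3, 7/2)
obs 7: x=2 → posterior Dirichlet(11/5, 14/3, 9/2)
obs 8: x=1 → posterior Dirichlet(11/5, 17/3, 9/2)
obs 9: x=1 → posterior Dirichlet(11/5, 20/3, 9/2)
obs 10: x=1 → posterior Dirichlet(11/5, 23/3, 9/2)
obs 11: x=0 → posterior Dirichlet(16/5, 23/3, 9/2)
obs 12: x=0 → posterior Dirichlet(21/5, 23/3, 9/2)
obs 13: x=2 → posterior Dirichlet(21/5, 23/3, 11/2)
obs 14: x=2 → posterior Dirichlet(21/5, 23/3, 13/2)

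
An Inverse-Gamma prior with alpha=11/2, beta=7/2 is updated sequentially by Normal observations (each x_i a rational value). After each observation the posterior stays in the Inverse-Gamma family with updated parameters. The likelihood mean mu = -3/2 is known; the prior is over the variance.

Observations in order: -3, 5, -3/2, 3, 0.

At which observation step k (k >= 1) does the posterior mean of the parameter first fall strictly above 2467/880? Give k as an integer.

obs 1: x=-3 → posterior Inverse-Gamma(6, 37/8)
obs 2: x=5 → posterior Inverse-Gamma(13/2, 103/4)
obs 3: x=-3/2 → posterior Inverse-Gamma(7, 103/4)
obs 4: x=3 → posterior Inverse-Gamma(15/2, 287/8)
obs 5: x=0 → posterior Inverse-Gamma(8, 37)

k = 2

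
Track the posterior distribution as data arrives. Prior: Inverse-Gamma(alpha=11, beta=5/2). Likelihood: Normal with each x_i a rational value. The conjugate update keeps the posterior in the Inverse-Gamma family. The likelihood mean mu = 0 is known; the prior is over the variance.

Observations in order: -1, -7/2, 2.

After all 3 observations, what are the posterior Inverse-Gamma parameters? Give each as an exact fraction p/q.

alpha=25/2, beta=89/8

obs 1: x=-1 → posterior Inverse-Gamma(23/2, 3)
obs 2: x=-7/2 → posterior Inverse-Gamma(12, 73/8)
obs 3: x=2 → posterior Inverse-Gamma(25/2, 89/8)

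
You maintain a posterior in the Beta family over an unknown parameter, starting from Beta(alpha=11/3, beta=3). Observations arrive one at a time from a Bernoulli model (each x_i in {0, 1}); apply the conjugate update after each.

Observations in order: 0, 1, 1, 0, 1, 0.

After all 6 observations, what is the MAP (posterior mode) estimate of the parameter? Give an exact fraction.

obs 1: x=0 → posterior Beta(11/3, 4)
obs 2: x=1 → posterior Beta(14/3, 4)
obs 3: x=1 → posterior Beta(17/3, 4)
obs 4: x=0 → posterior Beta(17/3, 5)
obs 5: x=1 → posterior Beta(20/3, 5)
obs 6: x=0 → posterior Beta(20/3, 6)

17/32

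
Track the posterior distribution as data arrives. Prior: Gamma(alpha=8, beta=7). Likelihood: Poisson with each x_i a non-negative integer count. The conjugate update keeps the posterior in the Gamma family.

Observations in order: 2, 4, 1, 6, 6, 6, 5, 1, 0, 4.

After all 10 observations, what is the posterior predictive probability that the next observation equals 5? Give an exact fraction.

obs 1: x=2 → posterior Gamma(10, 8)
obs 2: x=4 → posterior Gamma(14, 9)
obs 3: x=1 → posterior Gamma(15, 10)
obs 4: x=6 → posterior Gamma(21, 11)
obs 5: x=6 → posterior Gamma(27, 12)
obs 6: x=6 → posterior Gamma(33, 13)
obs 7: x=5 → posterior Gamma(38, 14)
obs 8: x=1 → posterior Gamma(39, 15)
obs 9: x=0 → posterior Gamma(39, 16)
obs 10: x=4 → posterior Gamma(43, 17)

41494492180551030213807850567042539517299975557653310381569/596978912120323124314996691747977176928528893325266955272192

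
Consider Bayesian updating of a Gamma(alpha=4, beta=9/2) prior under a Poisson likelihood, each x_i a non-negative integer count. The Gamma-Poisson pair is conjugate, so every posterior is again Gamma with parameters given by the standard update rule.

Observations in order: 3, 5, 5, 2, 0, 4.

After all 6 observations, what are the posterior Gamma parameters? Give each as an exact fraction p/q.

obs 1: x=3 → posterior Gamma(7, 11/2)
obs 2: x=5 → posterior Gamma(12, 13/2)
obs 3: x=5 → posterior Gamma(17, 15/2)
obs 4: x=2 → posterior Gamma(19, 17/2)
obs 5: x=0 → posterior Gamma(19, 19/2)
obs 6: x=4 → posterior Gamma(23, 21/2)

alpha=23, beta=21/2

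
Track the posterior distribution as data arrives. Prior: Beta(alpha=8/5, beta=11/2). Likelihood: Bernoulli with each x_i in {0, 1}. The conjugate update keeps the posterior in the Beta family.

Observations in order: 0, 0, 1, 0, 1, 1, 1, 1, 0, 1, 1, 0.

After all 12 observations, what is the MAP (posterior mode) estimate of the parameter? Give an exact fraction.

obs 1: x=0 → posterior Beta(8/5, 13/2)
obs 2: x=0 → posterior Beta(8/5, 15/2)
obs 3: x=1 → posterior Beta(13/5, 15/2)
obs 4: x=0 → posterior Beta(13/5, 17/2)
obs 5: x=1 → posterior Beta(18/5, 17/2)
obs 6: x=1 → posterior Beta(23/5, 17/2)
obs 7: x=1 → posterior Beta(28/5, 17/2)
obs 8: x=1 → posterior Beta(33/5, 17/2)
obs 9: x=0 → posterior Beta(33/5, 19/2)
obs 10: x=1 → posterior Beta(38/5, 19/2)
obs 11: x=1 → posterior Beta(43/5, 19/2)
obs 12: x=0 → posterior Beta(43/5, 21/2)

4/9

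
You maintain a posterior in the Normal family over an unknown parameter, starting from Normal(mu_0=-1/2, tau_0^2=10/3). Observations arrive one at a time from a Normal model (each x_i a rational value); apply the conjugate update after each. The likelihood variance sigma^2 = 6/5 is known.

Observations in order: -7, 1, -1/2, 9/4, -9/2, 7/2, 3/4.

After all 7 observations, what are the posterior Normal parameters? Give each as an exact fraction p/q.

obs 1: x=-7 → posterior Normal(-359/68, 15/17)
obs 2: x=1 → posterior Normal(-309/118, 30/59)
obs 3: x=-1/2 → posterior Normal(-167/84, 5/14)
obs 4: x=9/4 → posterior Normal(-443/436, 30/109)
obs 5: x=-9/2 → posterior Normal(-893/536, 15/67)
obs 6: x=7/2 → posterior Normal(-181/212, 10/53)
obs 7: x=3/4 → posterior Normal(-117/184, 15/92)

mu_0=-117/184, tau_0^2=15/92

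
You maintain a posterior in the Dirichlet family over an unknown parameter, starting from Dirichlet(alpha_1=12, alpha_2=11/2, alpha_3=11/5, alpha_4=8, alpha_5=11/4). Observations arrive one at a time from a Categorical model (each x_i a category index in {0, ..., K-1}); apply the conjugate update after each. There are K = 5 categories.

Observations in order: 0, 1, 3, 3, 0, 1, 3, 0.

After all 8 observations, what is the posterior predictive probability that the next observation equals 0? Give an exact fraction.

300/769

obs 1: x=0 → posterior Dirichlet(13, 11/2, 11/5, 8, 11/4)
obs 2: x=1 → posterior Dirichlet(13, 13/2, 11/5, 8, 11/4)
obs 3: x=3 → posterior Dirichlet(13, 13/2, 11/5, 9, 11/4)
obs 4: x=3 → posterior Dirichlet(13, 13/2, 11/5, 10, 11/4)
obs 5: x=0 → posterior Dirichlet(14, 13/2, 11/5, 10, 11/4)
obs 6: x=1 → posterior Dirichlet(14, 15/2, 11/5, 10, 11/4)
obs 7: x=3 → posterior Dirichlet(14, 15/2, 11/5, 11, 11/4)
obs 8: x=0 → posterior Dirichlet(15, 15/2, 11/5, 11, 11/4)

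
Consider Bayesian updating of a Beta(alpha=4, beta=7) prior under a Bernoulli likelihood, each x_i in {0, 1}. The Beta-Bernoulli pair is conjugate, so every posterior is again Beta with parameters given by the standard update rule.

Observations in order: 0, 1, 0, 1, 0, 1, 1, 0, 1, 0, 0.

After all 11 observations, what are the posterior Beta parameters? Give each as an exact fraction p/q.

alpha=9, beta=13

obs 1: x=0 → posterior Beta(4, 8)
obs 2: x=1 → posterior Beta(5, 8)
obs 3: x=0 → posterior Beta(5, 9)
obs 4: x=1 → posterior Beta(6, 9)
obs 5: x=0 → posterior Beta(6, 10)
obs 6: x=1 → posterior Beta(7, 10)
obs 7: x=1 → posterior Beta(8, 10)
obs 8: x=0 → posterior Beta(8, 11)
obs 9: x=1 → posterior Beta(9, 11)
obs 10: x=0 → posterior Beta(9, 12)
obs 11: x=0 → posterior Beta(9, 13)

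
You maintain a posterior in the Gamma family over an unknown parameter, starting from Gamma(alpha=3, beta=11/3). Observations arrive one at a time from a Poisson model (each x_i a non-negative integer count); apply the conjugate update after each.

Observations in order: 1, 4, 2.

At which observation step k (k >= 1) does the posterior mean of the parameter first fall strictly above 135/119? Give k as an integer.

k = 2

obs 1: x=1 → posterior Gamma(4, 14/3)
obs 2: x=4 → posterior Gamma(8, 17/3)
obs 3: x=2 → posterior Gamma(10, 20/3)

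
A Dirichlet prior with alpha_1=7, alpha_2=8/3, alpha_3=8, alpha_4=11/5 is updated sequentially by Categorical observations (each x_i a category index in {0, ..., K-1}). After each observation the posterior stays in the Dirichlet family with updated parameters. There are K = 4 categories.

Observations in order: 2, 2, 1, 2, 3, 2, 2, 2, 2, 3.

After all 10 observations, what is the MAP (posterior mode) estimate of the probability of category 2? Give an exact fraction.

105/194

obs 1: x=2 → posterior Dirichlet(7, 8/3, 9, 11/5)
obs 2: x=2 → posterior Dirichlet(7, 8/3, 10, 11/5)
obs 3: x=1 → posterior Dirichlet(7, 11/3, 10, 11/5)
obs 4: x=2 → posterior Dirichlet(7, 11/3, 11, 11/5)
obs 5: x=3 → posterior Dirichlet(7, 11/3, 11, 16/5)
obs 6: x=2 → posterior Dirichlet(7, 11/3, 12, 16/5)
obs 7: x=2 → posterior Dirichlet(7, 11/3, 13, 16/5)
obs 8: x=2 → posterior Dirichlet(7, 11/3, 14, 16/5)
obs 9: x=2 → posterior Dirichlet(7, 11/3, 15, 16/5)
obs 10: x=3 → posterior Dirichlet(7, 11/3, 15, 21/5)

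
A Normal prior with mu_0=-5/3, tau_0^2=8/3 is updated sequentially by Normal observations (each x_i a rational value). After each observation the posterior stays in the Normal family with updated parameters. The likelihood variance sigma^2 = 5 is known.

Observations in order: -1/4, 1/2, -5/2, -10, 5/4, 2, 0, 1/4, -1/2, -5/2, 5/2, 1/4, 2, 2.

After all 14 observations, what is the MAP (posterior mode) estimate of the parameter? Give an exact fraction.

-65/127

obs 1: x=-1/4 → posterior Normal(-27/23, 40/23)
obs 2: x=1/2 → posterior Normal(-23/31, 40/31)
obs 3: x=-5/2 → posterior Normal(-43/39, 40/39)
obs 4: x=-10 → posterior Normal(-123/47, 40/47)
obs 5: x=5/4 → posterior Normal(-113/55, 8/11)
obs 6: x=2 → posterior Normal(-97/63, 40/63)
obs 7: x=0 → posterior Normal(-97/71, 40/71)
obs 8: x=1/4 → posterior Normal(-95/79, 40/79)
obs 9: x=-1/2 → posterior Normal(-33/29, 40/87)
obs 10: x=-5/2 → posterior Normal(-119/95, 8/19)
obs 11: x=5/2 → posterior Normal(-99/103, 40/103)
obs 12: x=1/4 → posterior Normal(-97/111, 40/111)
obs 13: x=2 → posterior Normal(-81/119, 40/119)
obs 14: x=2 → posterior Normal(-65/127, 40/127)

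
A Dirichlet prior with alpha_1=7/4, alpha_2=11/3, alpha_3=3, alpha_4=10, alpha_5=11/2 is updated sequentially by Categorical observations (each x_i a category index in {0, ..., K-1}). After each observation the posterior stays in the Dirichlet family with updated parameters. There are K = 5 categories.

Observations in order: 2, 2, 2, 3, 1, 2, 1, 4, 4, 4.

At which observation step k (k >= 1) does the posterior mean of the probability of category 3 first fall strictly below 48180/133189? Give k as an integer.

obs 1: x=2 → posterior Dirichlet(7/4, 11/3, 4, 10, 11/2)
obs 2: x=2 → posterior Dirichlet(7/4, 11/3, 5, 10, 11/2)
obs 3: x=2 → posterior Dirichlet(7/4, 11/3, 6, 10, 11/2)
obs 4: x=3 → posterior Dirichlet(7/4, 11/3, 6, 11, 11/2)
obs 5: x=1 → posterior Dirichlet(7/4, 14/3, 6, 11, 11/2)
obs 6: x=2 → posterior Dirichlet(7/4, 14/3, 7, 11, 11/2)
obs 7: x=1 → posterior Dirichlet(7/4, 17/3, 7, 11, 11/2)
obs 8: x=4 → posterior Dirichlet(7/4, 17/3, 7, 11, 13/2)
obs 9: x=4 → posterior Dirichlet(7/4, 17/3, 7, 11, 15/2)
obs 10: x=4 → posterior Dirichlet(7/4, 17/3, 7, 11, 17/2)

k = 7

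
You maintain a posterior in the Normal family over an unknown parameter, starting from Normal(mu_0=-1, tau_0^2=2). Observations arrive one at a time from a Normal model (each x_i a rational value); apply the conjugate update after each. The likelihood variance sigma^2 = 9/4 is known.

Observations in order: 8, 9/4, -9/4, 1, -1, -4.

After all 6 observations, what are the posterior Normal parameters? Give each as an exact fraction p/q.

obs 1: x=8 → posterior Normal(55/17, 18/17)
obs 2: x=9/4 → posterior Normal(73/25, 18/25)
obs 3: x=-9/4 → posterior Normal(5/3, 6/11)
obs 4: x=1 → posterior Normal(63/41, 18/41)
obs 5: x=-1 → posterior Normal(55/49, 18/49)
obs 6: x=-4 → posterior Normal(23/57, 6/19)

mu_0=23/57, tau_0^2=6/19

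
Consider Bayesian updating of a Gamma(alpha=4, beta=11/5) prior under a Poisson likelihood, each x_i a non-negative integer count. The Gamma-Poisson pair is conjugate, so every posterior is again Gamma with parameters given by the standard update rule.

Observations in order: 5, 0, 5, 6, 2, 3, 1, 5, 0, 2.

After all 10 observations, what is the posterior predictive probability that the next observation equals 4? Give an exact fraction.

obs 1: x=5 → posterior Gamma(9, 16/5)
obs 2: x=0 → posterior Gamma(9, 21/5)
obs 3: x=5 → posterior Gamma(14, 26/5)
obs 4: x=6 → posterior Gamma(20, 31/5)
obs 5: x=2 → posterior Gamma(22, 36/5)
obs 6: x=3 → posterior Gamma(25, 41/5)
obs 7: x=1 → posterior Gamma(26, 46/5)
obs 8: x=5 → posterior Gamma(31, 51/5)
obs 9: x=0 → posterior Gamma(31, 56/5)
obs 10: x=2 → posterior Gamma(33, 61/5)

30639490445840677301284626701213133185655541391739313620796684375/212564345784037925726106629029881369514735134343226863526445318144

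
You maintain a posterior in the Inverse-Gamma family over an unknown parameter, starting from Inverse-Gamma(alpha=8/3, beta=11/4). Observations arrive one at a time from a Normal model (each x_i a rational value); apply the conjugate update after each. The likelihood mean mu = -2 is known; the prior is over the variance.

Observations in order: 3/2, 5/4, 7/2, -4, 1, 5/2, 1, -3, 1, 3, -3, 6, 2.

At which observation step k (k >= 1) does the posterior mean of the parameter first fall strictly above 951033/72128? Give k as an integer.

obs 1: x=3/2 → posterior Inverse-Gamma(19/6, 71/8)
obs 2: x=5/4 → posterior Inverse-Gamma(11/3, 453/32)
obs 3: x=7/2 → posterior Inverse-Gamma(25/6, 937/32)
obs 4: x=-4 → posterior Inverse-Gamma(14/3, 1001/32)
obs 5: x=1 → posterior Inverse-Gamma(31/6, 1145/32)
obs 6: x=5/2 → posterior Inverse-Gamma(17/3, 1469/32)
obs 7: x=1 → posterior Inverse-Gamma(37/6, 1613/32)
obs 8: x=-3 → posterior Inverse-Gamma(20/3, 1629/32)
obs 9: x=1 → posterior Inverse-Gamma(43/6, 1773/32)
obs 10: x=3 → posterior Inverse-Gamma(23/3, 2173/32)
obs 11: x=-3 → posterior Inverse-Gamma(49/6, 2189/32)
obs 12: x=6 → posterior Inverse-Gamma(26/3, 3213/32)
obs 13: x=2 → posterior Inverse-Gamma(55/6, 3469/32)

k = 13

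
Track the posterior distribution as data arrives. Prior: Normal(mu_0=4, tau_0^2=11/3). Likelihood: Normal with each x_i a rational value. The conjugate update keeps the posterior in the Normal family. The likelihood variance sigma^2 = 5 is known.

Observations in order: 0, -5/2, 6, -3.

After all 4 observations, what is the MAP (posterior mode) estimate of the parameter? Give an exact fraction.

131/118

obs 1: x=0 → posterior Normal(30/13, 55/26)
obs 2: x=-5/2 → posterior Normal(65/74, 55/37)
obs 3: x=6 → posterior Normal(197/96, 55/48)
obs 4: x=-3 → posterior Normal(131/118, 55/59)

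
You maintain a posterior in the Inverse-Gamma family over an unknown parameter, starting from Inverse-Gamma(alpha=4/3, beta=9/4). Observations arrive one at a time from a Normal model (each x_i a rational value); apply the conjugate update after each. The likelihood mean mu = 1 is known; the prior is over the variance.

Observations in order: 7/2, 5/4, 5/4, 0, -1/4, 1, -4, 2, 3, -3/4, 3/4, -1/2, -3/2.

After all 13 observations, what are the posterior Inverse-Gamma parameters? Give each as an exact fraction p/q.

obs 1: x=7/2 → posterior Inverse-Gamma(11/6, 43/8)
obs 2: x=5/4 → posterior Inverse-Gamma(7/3, 173/32)
obs 3: x=5/4 → posterior Inverse-Gamma(17/6, 87/16)
obs 4: x=0 → posterior Inverse-Gamma(10/3, 95/16)
obs 5: x=-1/4 → posterior Inverse-Gamma(23/6, 215/32)
obs 6: x=1 → posterior Inverse-Gamma(13/3, 215/32)
obs 7: x=-4 → posterior Inverse-Gamma(29/6, 615/32)
obs 8: x=2 → posterior Inverse-Gamma(16/3, 631/32)
obs 9: x=3 → posterior Inverse-Gamma(35/6, 695/32)
obs 10: x=-3/4 → posterior Inverse-Gamma(19/3, 93/4)
obs 11: x=3/4 → posterior Inverse-Gamma(41/6, 745/32)
obs 12: x=-1/2 → posterior Inverse-Gamma(22/3, 781/32)
obs 13: x=-3/2 → posterior Inverse-Gamma(47/6, 881/32)

alpha=47/6, beta=881/32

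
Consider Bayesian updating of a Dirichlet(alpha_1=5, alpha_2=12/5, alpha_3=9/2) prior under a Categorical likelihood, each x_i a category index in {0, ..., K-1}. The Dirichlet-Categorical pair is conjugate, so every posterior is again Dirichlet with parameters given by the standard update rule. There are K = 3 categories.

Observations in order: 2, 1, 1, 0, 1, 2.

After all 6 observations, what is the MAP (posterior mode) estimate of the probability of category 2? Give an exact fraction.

obs 1: x=2 → posterior Dirichlet(5, 12/5, 11/2)
obs 2: x=1 → posterior Dirichlet(5, 17/5, 11/2)
obs 3: x=1 → posterior Dirichlet(5, 22/5, 11/2)
obs 4: x=0 → posterior Dirichlet(6, 22/5, 11/2)
obs 5: x=1 → posterior Dirichlet(6, 27/5, 11/2)
obs 6: x=2 → posterior Dirichlet(6, 27/5, 13/2)

55/149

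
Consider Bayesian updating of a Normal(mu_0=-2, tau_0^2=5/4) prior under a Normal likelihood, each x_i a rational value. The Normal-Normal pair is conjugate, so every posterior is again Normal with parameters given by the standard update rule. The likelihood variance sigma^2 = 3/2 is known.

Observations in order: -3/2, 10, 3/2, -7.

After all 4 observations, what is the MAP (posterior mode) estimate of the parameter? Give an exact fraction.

obs 1: x=-3/2 → posterior Normal(-39/22, 15/22)
obs 2: x=10 → posterior Normal(61/32, 15/32)
obs 3: x=3/2 → posterior Normal(38/21, 5/14)
obs 4: x=-7 → posterior Normal(3/26, 15/52)

3/26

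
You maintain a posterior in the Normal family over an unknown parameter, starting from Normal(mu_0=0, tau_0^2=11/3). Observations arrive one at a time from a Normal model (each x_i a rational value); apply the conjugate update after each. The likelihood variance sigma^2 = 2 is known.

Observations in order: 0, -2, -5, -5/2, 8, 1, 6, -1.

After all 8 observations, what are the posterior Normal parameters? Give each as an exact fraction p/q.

mu_0=99/188, tau_0^2=11/47

obs 1: x=0 → posterior Normal(0, 22/17)
obs 2: x=-2 → posterior Normal(-11/14, 11/14)
obs 3: x=-5 → posterior Normal(-77/39, 22/39)
obs 4: x=-5/2 → posterior Normal(-209/100, 11/25)
obs 5: x=8 → posterior Normal(-33/122, 22/61)
obs 6: x=1 → posterior Normal(-11/144, 11/36)
obs 7: x=6 → posterior Normal(121/166, 22/83)
obs 8: x=-1 → posterior Normal(99/188, 11/47)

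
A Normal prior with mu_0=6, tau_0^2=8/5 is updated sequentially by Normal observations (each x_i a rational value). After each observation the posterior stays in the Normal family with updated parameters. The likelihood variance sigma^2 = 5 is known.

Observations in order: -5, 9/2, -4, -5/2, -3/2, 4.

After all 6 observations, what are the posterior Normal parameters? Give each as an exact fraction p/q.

mu_0=114/73, tau_0^2=40/73

obs 1: x=-5 → posterior Normal(10/3, 40/33)
obs 2: x=9/2 → posterior Normal(146/41, 40/41)
obs 3: x=-4 → posterior Normal(114/49, 40/49)
obs 4: x=-5/2 → posterior Normal(94/57, 40/57)
obs 5: x=-3/2 → posterior Normal(82/65, 8/13)
obs 6: x=4 → posterior Normal(114/73, 40/73)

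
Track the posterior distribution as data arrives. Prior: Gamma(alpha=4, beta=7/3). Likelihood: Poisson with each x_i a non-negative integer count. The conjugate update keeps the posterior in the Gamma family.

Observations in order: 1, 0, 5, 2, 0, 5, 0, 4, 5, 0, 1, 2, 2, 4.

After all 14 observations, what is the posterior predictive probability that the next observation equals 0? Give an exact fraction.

obs 1: x=1 → posterior Gamma(5, 10/3)
obs 2: x=0 → posterior Gamma(5, 13/3)
obs 3: x=5 → posterior Gamma(10, 16/3)
obs 4: x=2 → posterior Gamma(12, 19/3)
obs 5: x=0 → posterior Gamma(12, 22/3)
obs 6: x=5 → posterior Gamma(17, 25/3)
obs 7: x=0 → posterior Gamma(17, 28/3)
obs 8: x=4 → posterior Gamma(21, 31/3)
obs 9: x=5 → posterior Gamma(26, 34/3)
obs 10: x=0 → posterior Gamma(26, 37/3)
obs 11: x=1 → posterior Gamma(27, 40/3)
obs 12: x=2 → posterior Gamma(29, 43/3)
obs 13: x=2 → posterior Gamma(31, 46/3)
obs 14: x=4 → posterior Gamma(35, 49/3)

143503601609868434285603076356671071740077383739246066639249/1148463050547270472364477221394724573249625979621793876410368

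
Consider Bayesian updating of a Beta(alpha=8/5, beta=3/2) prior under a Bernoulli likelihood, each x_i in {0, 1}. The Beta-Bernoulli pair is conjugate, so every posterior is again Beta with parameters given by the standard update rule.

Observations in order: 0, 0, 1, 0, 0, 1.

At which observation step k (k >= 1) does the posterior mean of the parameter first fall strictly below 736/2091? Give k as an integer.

obs 1: x=0 → posterior Beta(8/5, 5/2)
obs 2: x=0 → posterior Beta(8/5, 7/2)
obs 3: x=1 → posterior Beta(13/5, 7/2)
obs 4: x=0 → posterior Beta(13/5, 9/2)
obs 5: x=0 → posterior Beta(13/5, 11/2)
obs 6: x=1 → posterior Beta(18/5, 11/2)

k = 2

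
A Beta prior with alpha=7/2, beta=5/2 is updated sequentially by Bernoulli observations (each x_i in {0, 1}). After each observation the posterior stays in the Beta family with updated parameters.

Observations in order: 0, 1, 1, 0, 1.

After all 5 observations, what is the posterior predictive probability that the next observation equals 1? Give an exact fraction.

obs 1: x=0 → posterior Beta(7/2, 7/2)
obs 2: x=1 → posterior Beta(9/2, 7/2)
obs 3: x=1 → posterior Beta(11/2, 7/2)
obs 4: x=0 → posterior Beta(11/2, 9/2)
obs 5: x=1 → posterior Beta(13/2, 9/2)

13/22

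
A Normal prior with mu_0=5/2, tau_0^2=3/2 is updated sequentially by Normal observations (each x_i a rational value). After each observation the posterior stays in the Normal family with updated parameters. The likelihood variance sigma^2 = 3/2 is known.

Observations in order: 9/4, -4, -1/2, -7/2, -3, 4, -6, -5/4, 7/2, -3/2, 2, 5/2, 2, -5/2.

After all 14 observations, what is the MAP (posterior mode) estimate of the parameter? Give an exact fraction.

-7/30

obs 1: x=9/4 → posterior Normal(19/8, 3/4)
obs 2: x=-4 → posterior Normal(1/4, 1/2)
obs 3: x=-1/2 → posterior Normal(1/16, 3/8)
obs 4: x=-7/2 → posterior Normal(-13/20, 3/10)
obs 5: x=-3 → posterior Normal(-25/24, 1/4)
obs 6: x=4 → posterior Normal(-9/28, 3/14)
obs 7: x=-6 → posterior Normal(-33/32, 3/16)
obs 8: x=-5/4 → posterior Normal(-19/18, 1/6)
obs 9: x=7/2 → posterior Normal(-3/5, 3/20)
obs 10: x=-3/2 → posterior Normal(-15/22, 3/22)
obs 11: x=2 → posterior Normal(-11/24, 1/8)
obs 12: x=5/2 → posterior Normal(-3/13, 3/26)
obs 13: x=2 → posterior Normal(-1/14, 3/28)
obs 14: x=-5/2 → posterior Normal(-7/30, 1/10)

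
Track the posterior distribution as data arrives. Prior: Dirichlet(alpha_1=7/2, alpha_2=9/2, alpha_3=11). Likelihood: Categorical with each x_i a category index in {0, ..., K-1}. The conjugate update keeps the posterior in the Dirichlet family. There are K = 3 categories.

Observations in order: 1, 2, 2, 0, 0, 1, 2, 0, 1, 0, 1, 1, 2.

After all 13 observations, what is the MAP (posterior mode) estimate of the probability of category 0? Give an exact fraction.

13/58

obs 1: x=1 → posterior Dirichlet(7/2, 11/2, 11)
obs 2: x=2 → posterior Dirichlet(7/2, 11/2, 12)
obs 3: x=2 → posterior Dirichlet(7/2, 11/2, 13)
obs 4: x=0 → posterior Dirichlet(9/2, 11/2, 13)
obs 5: x=0 → posterior Dirichlet(11/2, 11/2, 13)
obs 6: x=1 → posterior Dirichlet(11/2, 13/2, 13)
obs 7: x=2 → posterior Dirichlet(11/2, 13/2, 14)
obs 8: x=0 → posterior Dirichlet(13/2, 13/2, 14)
obs 9: x=1 → posterior Dirichlet(13/2, 15/2, 14)
obs 10: x=0 → posterior Dirichlet(15/2, 15/2, 14)
obs 11: x=1 → posterior Dirichlet(15/2, 17/2, 14)
obs 12: x=1 → posterior Dirichlet(15/2, 19/2, 14)
obs 13: x=2 → posterior Dirichlet(15/2, 19/2, 15)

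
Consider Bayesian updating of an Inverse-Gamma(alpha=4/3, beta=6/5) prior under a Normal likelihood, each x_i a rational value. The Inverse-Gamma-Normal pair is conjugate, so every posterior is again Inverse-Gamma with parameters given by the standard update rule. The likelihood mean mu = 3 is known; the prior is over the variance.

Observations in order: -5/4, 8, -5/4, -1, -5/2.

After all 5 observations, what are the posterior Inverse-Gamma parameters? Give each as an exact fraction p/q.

obs 1: x=-5/4 → posterior Inverse-Gamma(11/6, 1637/160)
obs 2: x=8 → posterior Inverse-Gamma(7/3, 3637/160)
obs 3: x=-5/4 → posterior Inverse-Gamma(17/6, 2541/80)
obs 4: x=-1 → posterior Inverse-Gamma(10/3, 3181/80)
obs 5: x=-5/2 → posterior Inverse-Gamma(23/6, 4391/80)

alpha=23/6, beta=4391/80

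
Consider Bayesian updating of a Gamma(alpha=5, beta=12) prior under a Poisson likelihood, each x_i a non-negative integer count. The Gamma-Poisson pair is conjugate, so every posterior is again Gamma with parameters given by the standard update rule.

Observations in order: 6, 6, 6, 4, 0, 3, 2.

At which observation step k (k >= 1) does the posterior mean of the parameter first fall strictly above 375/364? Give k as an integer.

obs 1: x=6 → posterior Gamma(11, 13)
obs 2: x=6 → posterior Gamma(17, 14)
obs 3: x=6 → posterior Gamma(23, 15)
obs 4: x=4 → posterior Gamma(27, 16)
obs 5: x=0 → posterior Gamma(27, 17)
obs 6: x=3 → posterior Gamma(30, 18)
obs 7: x=2 → posterior Gamma(32, 19)

k = 2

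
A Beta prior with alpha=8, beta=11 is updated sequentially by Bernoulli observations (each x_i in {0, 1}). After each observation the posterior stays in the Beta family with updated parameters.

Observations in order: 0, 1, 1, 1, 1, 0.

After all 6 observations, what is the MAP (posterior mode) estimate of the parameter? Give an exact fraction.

obs 1: x=0 → posterior Beta(8, 12)
obs 2: x=1 → posterior Beta(9, 12)
obs 3: x=1 → posterior Beta(10, 12)
obs 4: x=1 → posterior Beta(11, 12)
obs 5: x=1 → posterior Beta(12, 12)
obs 6: x=0 → posterior Beta(12, 13)

11/23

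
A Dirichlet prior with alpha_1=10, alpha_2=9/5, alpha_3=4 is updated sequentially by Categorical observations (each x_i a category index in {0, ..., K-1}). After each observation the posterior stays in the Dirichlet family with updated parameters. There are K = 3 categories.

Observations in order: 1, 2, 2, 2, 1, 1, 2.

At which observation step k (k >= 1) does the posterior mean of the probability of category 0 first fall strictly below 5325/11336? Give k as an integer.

k = 6

obs 1: x=1 → posterior Dirichlet(10, 14/5, 4)
obs 2: x=2 → posterior Dirichlet(10, 14/5, 5)
obs 3: x=2 → posterior Dirichlet(10, 14/5, 6)
obs 4: x=2 → posterior Dirichlet(10, 14/5, 7)
obs 5: x=1 → posterior Dirichlet(10, 19/5, 7)
obs 6: x=1 → posterior Dirichlet(10, 24/5, 7)
obs 7: x=2 → posterior Dirichlet(10, 24/5, 8)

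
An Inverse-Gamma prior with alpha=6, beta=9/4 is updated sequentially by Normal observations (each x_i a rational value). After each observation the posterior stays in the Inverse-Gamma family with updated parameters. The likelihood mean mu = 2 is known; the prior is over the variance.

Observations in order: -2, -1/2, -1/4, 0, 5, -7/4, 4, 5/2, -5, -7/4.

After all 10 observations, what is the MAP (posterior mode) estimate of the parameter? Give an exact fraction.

obs 1: x=-2 → posterior Inverse-Gamma(13/2, 41/4)
obs 2: x=-1/2 → posterior Inverse-Gamma(7, 107/8)
obs 3: x=-1/4 → posterior Inverse-Gamma(15/2, 509/32)
obs 4: x=0 → posterior Inverse-Gamma(8, 573/32)
obs 5: x=5 → posterior Inverse-Gamma(17/2, 717/32)
obs 6: x=-7/4 → posterior Inverse-Gamma(9, 471/16)
obs 7: x=4 → posterior Inverse-Gamma(19/2, 503/16)
obs 8: x=5/2 → posterior Inverse-Gamma(10, 505/16)
obs 9: x=-5 → posterior Inverse-Gamma(21/2, 897/16)
obs 10: x=-7/4 → posterior Inverse-Gamma(11, 2019/32)

673/128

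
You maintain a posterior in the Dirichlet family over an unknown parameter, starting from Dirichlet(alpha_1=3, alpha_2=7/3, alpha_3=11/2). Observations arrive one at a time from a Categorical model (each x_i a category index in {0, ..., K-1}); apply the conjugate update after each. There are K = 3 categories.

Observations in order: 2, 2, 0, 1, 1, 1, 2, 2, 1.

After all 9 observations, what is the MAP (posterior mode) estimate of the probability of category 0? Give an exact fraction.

18/101

obs 1: x=2 → posterior Dirichlet(3, 7/3, 13/2)
obs 2: x=2 → posterior Dirichlet(3, 7/3, 15/2)
obs 3: x=0 → posterior Dirichlet(4, 7/3, 15/2)
obs 4: x=1 → posterior Dirichlet(4, 10/3, 15/2)
obs 5: x=1 → posterior Dirichlet(4, 13/3, 15/2)
obs 6: x=1 → posterior Dirichlet(4, 16/3, 15/2)
obs 7: x=2 → posterior Dirichlet(4, 16/3, 17/2)
obs 8: x=2 → posterior Dirichlet(4, 16/3, 19/2)
obs 9: x=1 → posterior Dirichlet(4, 19/3, 19/2)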